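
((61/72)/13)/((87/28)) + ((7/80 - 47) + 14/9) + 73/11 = -346652497/8957520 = -38.70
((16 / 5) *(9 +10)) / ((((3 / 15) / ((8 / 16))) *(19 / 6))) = 48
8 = 8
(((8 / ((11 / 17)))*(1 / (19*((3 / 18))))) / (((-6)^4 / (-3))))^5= -1419857 / 23547455115673401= -0.00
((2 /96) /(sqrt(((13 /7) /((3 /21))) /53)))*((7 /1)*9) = 21*sqrt(689) /208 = 2.65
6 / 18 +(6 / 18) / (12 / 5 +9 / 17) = 334 / 747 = 0.45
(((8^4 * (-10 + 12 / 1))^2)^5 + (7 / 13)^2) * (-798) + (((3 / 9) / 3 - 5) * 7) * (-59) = -1652081780436897710145514547068672483198927442 / 1521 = -1086181315211635575375092000000000000000000.00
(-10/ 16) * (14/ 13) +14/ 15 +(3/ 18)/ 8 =877/ 3120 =0.28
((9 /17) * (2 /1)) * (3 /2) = 27 /17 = 1.59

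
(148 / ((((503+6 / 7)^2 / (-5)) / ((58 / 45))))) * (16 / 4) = -1682464 / 111957561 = -0.02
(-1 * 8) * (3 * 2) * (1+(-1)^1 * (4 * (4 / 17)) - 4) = 3216 / 17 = 189.18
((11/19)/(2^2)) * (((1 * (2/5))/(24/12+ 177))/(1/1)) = 11/34010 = 0.00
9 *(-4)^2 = 144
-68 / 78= -34 / 39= -0.87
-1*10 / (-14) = 5 / 7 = 0.71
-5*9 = -45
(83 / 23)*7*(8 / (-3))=-4648 / 69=-67.36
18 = 18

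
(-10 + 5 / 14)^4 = 332150625 / 38416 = 8646.15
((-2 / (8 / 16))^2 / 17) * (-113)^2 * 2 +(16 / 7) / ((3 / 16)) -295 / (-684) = 1957442465 / 81396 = 24048.39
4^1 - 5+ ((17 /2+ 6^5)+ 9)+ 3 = 15591 /2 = 7795.50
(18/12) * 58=87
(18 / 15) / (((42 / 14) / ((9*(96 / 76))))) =432 / 95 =4.55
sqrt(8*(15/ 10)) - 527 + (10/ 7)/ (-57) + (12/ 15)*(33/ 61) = -64083647/ 121695 + 2*sqrt(3) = -523.13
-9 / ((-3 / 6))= 18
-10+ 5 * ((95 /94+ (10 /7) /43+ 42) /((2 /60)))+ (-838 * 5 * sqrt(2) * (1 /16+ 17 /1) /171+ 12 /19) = 1732965109 /268793 - 190645 * sqrt(2) /456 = 5855.95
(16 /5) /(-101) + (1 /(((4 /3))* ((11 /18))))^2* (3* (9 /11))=3.67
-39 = -39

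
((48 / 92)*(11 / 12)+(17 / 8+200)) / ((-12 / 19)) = -708301 / 2208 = -320.79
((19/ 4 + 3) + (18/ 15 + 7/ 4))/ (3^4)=107/ 810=0.13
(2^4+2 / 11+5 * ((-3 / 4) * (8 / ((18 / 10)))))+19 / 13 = 419 / 429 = 0.98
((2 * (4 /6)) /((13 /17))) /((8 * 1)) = 17 /78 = 0.22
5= 5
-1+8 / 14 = -3 / 7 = -0.43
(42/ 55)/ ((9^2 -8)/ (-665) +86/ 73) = 135926/ 190157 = 0.71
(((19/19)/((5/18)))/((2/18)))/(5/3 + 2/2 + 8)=243/80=3.04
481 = 481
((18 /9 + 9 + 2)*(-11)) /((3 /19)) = -2717 /3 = -905.67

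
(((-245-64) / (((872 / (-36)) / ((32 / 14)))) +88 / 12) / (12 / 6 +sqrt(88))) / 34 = -41765 / 1634346 +41765 * sqrt(22) / 1634346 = 0.09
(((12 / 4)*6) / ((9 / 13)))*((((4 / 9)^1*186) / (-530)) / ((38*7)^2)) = -806 / 14062755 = -0.00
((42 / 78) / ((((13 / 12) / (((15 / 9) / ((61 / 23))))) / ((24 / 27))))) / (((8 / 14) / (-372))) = -5589920 / 30927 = -180.75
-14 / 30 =-7 / 15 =-0.47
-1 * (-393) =393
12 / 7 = 1.71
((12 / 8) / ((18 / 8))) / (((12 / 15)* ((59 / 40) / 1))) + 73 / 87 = 7207 / 5133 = 1.40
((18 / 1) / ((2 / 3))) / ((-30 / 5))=-9 / 2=-4.50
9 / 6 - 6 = -9 / 2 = -4.50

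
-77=-77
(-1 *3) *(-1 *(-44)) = -132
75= 75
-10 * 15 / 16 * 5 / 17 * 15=-5625 / 136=-41.36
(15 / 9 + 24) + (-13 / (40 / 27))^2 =492803 / 4800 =102.67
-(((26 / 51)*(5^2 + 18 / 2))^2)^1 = -2704 / 9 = -300.44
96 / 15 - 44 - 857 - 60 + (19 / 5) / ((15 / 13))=-71348 / 75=-951.31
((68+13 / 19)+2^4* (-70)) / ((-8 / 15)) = 299625 / 152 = 1971.22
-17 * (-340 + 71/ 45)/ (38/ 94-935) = -6.16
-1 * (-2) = 2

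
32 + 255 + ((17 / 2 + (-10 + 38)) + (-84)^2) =14759 / 2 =7379.50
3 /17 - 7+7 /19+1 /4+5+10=11363 /1292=8.79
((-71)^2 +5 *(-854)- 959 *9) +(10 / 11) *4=-86420 / 11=-7856.36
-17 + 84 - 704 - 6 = -643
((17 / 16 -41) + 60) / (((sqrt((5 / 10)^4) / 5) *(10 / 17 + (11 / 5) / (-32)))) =363800 / 471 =772.40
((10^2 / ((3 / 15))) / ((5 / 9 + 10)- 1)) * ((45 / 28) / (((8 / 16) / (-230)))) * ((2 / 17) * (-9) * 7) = 209587500 / 731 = 286713.41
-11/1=-11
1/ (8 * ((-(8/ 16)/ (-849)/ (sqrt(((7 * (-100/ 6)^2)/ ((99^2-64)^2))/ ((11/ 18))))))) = 21225 * sqrt(154)/ 214214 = 1.23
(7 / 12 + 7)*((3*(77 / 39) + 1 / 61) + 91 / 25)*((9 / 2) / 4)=3988173 / 48800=81.72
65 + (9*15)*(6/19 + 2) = 7175/19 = 377.63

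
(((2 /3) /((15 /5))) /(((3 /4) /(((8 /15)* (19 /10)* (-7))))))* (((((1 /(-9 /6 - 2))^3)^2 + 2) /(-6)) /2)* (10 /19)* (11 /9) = 13807904 /61261515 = 0.23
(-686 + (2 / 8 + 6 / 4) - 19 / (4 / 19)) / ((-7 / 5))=7745 / 14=553.21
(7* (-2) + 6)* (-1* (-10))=-80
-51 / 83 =-0.61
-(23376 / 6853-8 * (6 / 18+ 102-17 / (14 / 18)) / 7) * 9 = 38235552 / 47971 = 797.06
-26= -26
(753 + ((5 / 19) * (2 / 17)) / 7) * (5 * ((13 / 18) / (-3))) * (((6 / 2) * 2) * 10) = -1106652950 / 20349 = -54383.65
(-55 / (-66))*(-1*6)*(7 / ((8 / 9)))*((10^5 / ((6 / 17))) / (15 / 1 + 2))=-656250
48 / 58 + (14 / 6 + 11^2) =10802 / 87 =124.16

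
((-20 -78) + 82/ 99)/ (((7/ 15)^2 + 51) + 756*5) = -60125/ 2370566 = -0.03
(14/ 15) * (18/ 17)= 84/ 85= 0.99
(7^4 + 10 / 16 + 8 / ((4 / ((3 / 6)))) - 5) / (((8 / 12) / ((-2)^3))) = -57543 / 2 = -28771.50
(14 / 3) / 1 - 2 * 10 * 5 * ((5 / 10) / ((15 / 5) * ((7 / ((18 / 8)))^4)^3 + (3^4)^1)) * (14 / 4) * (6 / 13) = 42264815553965622296 / 9056809736781198717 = 4.67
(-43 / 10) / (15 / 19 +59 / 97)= -79249 / 25760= -3.08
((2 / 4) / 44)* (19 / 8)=19 / 704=0.03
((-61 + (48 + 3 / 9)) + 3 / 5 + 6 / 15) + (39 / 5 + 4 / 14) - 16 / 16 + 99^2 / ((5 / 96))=3951667 / 21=188174.62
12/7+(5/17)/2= 443/238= 1.86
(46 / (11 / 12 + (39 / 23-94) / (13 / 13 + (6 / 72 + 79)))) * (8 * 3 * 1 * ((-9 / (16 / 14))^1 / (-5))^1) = -2305961784 / 312895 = -7369.76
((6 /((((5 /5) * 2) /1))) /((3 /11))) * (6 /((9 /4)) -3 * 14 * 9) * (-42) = 173404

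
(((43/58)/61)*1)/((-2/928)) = -344/61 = -5.64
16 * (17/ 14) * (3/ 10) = 204/ 35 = 5.83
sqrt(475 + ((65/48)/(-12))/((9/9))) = sqrt(273535)/24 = 21.79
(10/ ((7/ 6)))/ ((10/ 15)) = 90/ 7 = 12.86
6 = 6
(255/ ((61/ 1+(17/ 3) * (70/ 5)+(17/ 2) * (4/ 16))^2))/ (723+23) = 73440/ 4360206253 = 0.00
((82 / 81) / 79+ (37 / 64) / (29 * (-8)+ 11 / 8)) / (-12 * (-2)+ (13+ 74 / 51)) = 34697 / 129430440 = 0.00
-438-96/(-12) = -430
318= 318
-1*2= -2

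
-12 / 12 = -1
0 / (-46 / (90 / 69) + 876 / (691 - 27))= 0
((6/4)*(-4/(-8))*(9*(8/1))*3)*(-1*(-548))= 88776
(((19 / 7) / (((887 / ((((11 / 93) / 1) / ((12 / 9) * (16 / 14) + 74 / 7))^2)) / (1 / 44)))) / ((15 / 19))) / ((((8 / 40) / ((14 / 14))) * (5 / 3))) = 27797 / 1099877800240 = 0.00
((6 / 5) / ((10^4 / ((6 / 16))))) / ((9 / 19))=19 / 200000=0.00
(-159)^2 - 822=24459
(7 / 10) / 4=0.18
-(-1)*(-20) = -20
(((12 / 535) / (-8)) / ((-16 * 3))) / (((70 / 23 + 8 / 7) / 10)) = 0.00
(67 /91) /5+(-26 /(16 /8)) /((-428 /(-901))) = -5300739 /194740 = -27.22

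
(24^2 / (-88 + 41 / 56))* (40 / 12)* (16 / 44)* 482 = -69099520 / 17919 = -3856.22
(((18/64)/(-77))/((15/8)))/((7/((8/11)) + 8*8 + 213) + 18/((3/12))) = -6/1104565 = -0.00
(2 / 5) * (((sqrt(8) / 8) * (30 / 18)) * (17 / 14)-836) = -1672 / 5 + 17 * sqrt(2) / 84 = -334.11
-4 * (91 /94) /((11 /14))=-2548 /517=-4.93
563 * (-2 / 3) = -1126 / 3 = -375.33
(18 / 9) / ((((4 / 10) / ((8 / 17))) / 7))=280 / 17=16.47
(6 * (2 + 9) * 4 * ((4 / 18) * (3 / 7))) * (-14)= -352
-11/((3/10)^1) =-110/3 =-36.67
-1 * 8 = -8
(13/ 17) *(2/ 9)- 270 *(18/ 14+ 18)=-5576668/ 1071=-5206.97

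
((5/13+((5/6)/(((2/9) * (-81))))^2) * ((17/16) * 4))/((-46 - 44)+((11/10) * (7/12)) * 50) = -199393/7025616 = -0.03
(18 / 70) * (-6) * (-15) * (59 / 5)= 9558 / 35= 273.09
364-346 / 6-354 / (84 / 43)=5255 / 42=125.12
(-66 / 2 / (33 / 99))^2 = 9801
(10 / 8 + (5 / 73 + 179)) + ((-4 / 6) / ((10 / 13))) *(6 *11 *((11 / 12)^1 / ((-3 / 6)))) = 1249111 / 4380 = 285.19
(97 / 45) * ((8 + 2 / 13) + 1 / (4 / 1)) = 42389 / 2340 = 18.11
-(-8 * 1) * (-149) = -1192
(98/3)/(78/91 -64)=-343/663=-0.52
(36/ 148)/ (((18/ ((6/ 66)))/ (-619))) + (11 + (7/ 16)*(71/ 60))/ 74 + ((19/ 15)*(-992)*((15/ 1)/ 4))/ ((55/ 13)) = -870797861/ 781440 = -1114.35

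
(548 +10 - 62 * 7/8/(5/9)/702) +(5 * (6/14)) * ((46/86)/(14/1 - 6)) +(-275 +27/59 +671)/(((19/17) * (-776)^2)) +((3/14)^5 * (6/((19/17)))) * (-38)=53074814153151421361/95131056980406720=557.91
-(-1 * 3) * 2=6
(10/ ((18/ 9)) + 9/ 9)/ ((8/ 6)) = 4.50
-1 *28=-28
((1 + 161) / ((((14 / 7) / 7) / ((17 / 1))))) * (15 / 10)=28917 / 2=14458.50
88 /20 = 22 /5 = 4.40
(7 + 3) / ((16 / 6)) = 15 / 4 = 3.75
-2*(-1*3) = 6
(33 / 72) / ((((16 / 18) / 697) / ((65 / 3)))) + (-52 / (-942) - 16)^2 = 114165177955 / 14197824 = 8041.03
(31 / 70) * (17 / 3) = 527 / 210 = 2.51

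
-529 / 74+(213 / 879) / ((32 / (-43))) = -2592913 / 346912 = -7.47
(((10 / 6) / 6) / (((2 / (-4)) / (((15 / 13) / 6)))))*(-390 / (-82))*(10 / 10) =-125 / 246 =-0.51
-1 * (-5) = 5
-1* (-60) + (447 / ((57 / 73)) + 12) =12245 / 19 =644.47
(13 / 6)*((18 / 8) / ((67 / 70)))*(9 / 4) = 12285 / 1072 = 11.46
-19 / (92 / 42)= -399 / 46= -8.67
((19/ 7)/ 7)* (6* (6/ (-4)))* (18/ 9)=-342/ 49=-6.98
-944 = -944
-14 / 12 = -7 / 6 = -1.17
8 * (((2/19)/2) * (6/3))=16/19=0.84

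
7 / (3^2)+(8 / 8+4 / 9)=20 / 9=2.22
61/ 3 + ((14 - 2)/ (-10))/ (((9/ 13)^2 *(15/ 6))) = 13049/ 675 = 19.33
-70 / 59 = -1.19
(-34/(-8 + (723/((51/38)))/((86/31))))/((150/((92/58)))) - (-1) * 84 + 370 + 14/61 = 8202078284738/18057200175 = 454.23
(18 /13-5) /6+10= 733 /78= 9.40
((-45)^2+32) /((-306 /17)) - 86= -3605 /18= -200.28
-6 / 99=-2 / 33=-0.06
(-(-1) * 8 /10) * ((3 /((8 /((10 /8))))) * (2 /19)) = 3 /76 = 0.04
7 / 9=0.78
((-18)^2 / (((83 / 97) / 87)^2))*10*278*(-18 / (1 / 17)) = -19628775431370720 / 6889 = -2849292412740.71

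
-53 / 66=-0.80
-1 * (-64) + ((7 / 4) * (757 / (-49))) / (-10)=18677 / 280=66.70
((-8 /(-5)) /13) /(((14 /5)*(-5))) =-4 /455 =-0.01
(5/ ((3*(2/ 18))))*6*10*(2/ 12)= 150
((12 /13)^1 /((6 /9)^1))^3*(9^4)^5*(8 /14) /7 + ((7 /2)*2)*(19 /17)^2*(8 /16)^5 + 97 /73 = 191468959242556227312143277843 /72676970912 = 2634520355483637569.25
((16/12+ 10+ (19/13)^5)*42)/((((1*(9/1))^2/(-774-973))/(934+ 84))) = -499266037333196/30074733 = -16600846.87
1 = 1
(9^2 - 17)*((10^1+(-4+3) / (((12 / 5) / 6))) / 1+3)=672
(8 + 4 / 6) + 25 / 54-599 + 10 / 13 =-413549 / 702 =-589.10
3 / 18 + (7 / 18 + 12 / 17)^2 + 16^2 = 24098647 / 93636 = 257.37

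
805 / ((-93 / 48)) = -12880 / 31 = -415.48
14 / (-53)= -14 / 53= -0.26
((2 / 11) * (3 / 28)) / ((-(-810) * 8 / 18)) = 1 / 18480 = 0.00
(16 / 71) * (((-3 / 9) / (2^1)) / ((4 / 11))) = -22 / 213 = -0.10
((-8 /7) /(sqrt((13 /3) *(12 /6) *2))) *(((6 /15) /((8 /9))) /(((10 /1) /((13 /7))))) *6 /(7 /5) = -27 *sqrt(39) /1715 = -0.10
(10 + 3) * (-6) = -78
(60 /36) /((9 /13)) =65 /27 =2.41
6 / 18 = 0.33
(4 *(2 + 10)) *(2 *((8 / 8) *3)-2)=192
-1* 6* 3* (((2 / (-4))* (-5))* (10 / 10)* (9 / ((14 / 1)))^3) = -32805 / 2744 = -11.96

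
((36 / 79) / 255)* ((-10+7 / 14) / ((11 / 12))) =-1368 / 73865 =-0.02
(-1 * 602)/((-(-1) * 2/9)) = -2709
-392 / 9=-43.56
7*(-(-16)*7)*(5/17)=230.59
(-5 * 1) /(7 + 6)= -5 /13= -0.38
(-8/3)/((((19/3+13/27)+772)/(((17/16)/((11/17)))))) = -2601/462616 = -0.01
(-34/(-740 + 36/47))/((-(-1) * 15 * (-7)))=-799/1824060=-0.00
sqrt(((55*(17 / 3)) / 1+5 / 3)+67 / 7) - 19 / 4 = -19 / 4+sqrt(142401) / 21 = 13.22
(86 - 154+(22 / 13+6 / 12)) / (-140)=1711 / 3640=0.47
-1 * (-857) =857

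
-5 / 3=-1.67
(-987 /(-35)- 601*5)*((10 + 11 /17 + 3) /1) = -3453088 /85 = -40624.56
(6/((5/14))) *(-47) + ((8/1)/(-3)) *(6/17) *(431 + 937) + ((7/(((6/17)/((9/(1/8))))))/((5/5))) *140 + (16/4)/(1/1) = 16816984/85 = 197846.87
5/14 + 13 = 187/14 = 13.36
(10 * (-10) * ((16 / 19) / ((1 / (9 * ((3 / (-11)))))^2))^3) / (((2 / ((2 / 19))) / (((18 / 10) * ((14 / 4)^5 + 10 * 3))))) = -158591228038571520 / 230871601081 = -686923.93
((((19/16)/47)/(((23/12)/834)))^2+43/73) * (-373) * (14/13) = -108208884099295/2217928778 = -48788.26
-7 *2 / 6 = -7 / 3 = -2.33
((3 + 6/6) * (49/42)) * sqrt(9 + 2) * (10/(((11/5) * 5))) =140 * sqrt(11)/33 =14.07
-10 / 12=-5 / 6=-0.83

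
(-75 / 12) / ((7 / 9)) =-225 / 28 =-8.04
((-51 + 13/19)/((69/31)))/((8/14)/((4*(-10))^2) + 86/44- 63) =912788800/2464927779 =0.37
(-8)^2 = 64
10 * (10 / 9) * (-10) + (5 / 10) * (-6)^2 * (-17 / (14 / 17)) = -482.68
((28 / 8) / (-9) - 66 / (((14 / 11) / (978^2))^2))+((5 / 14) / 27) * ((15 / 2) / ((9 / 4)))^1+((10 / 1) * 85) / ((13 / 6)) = -3846653791976754805 / 103194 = -37275944260099.96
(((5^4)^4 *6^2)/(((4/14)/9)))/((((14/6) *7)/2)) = 148315429687500/7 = 21187918526785.71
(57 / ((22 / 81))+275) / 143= 10667 / 3146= 3.39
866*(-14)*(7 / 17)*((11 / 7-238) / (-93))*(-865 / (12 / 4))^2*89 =-1336183631870500 / 14229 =-93905659699.94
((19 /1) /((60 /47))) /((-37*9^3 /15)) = -893 /107892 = -0.01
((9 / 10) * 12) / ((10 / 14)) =378 / 25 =15.12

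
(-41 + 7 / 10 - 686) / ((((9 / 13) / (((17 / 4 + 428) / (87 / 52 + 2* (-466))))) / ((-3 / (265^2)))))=-101059803 / 4853249750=-0.02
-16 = -16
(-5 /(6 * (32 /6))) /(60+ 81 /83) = -415 /161952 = -0.00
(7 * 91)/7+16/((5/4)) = 519/5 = 103.80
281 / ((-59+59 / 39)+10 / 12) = -7306 / 1473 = -4.96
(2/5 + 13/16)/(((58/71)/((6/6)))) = 6887/4640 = 1.48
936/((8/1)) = 117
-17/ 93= -0.18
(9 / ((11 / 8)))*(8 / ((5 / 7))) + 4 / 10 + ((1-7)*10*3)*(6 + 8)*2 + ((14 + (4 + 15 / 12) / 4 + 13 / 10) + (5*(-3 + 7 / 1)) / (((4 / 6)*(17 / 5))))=-73915189 / 14960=-4940.85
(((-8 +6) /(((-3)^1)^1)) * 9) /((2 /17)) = 51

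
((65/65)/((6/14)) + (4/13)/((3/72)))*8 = 3032/39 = 77.74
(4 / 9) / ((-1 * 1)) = -4 / 9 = -0.44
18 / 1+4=22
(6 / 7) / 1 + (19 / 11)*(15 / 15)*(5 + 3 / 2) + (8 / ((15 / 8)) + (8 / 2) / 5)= 39619 / 2310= 17.15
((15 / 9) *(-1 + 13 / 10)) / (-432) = -1 / 864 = -0.00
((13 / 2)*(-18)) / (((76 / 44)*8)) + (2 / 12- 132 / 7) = -86687 / 3192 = -27.16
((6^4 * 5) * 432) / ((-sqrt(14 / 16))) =-5598720 * sqrt(14) / 7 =-2992641.72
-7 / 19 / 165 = -0.00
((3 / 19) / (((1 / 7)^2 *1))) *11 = 85.11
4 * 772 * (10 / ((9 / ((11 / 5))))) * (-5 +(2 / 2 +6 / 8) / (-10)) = -195316 / 5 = -39063.20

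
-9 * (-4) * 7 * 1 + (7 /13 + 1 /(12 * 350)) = 13788613 /54600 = 252.54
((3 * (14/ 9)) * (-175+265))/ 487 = 420/ 487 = 0.86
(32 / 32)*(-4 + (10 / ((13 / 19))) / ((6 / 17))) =1459 / 39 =37.41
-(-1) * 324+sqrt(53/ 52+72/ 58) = sqrt(1285193)/ 754+324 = 325.50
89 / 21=4.24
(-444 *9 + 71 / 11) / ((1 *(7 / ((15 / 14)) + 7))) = -658275 / 2233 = -294.79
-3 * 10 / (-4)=15 / 2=7.50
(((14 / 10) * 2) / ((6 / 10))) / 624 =0.01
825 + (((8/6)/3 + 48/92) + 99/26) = 4465843/5382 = 829.77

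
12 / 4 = 3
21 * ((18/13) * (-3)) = -87.23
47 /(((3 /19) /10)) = 8930 /3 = 2976.67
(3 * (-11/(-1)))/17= 33/17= 1.94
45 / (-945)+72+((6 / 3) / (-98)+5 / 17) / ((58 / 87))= 180835 / 2499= 72.36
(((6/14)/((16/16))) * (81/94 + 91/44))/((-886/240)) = -545310/1603217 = -0.34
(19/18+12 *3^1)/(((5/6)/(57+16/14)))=271469/105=2585.42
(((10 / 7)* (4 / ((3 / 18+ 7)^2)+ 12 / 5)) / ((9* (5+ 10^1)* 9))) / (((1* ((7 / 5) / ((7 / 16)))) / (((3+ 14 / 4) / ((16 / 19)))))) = 471523 / 67096512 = 0.01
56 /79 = 0.71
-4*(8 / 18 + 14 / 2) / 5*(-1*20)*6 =2144 / 3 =714.67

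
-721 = -721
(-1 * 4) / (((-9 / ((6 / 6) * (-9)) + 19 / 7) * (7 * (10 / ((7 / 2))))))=-7 / 130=-0.05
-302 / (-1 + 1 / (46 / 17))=13892 / 29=479.03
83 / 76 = 1.09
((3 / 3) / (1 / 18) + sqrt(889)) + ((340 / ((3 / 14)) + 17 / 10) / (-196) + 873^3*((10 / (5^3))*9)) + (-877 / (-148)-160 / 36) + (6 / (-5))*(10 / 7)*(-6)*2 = sqrt(889) + 1563311655018361 / 3263400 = 479043866.00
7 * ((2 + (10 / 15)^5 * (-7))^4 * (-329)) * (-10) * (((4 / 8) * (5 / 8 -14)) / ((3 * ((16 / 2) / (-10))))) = 1814274125818525 / 20920706406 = 86721.46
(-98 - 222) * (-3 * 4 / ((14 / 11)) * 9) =190080 / 7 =27154.29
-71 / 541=-0.13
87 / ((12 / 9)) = 261 / 4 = 65.25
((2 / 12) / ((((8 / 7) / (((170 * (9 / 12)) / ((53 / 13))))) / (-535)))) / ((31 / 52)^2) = -699360025 / 101866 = -6865.49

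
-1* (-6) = 6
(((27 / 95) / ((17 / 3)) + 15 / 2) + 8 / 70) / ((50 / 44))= 1906223 / 282625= 6.74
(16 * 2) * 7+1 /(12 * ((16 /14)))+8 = 22279 /96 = 232.07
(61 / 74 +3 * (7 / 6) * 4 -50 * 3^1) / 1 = -10003 / 74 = -135.18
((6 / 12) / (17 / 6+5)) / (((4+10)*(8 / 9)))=27 / 5264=0.01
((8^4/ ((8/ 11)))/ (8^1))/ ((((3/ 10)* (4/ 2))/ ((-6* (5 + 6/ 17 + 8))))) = -1598080/ 17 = -94004.71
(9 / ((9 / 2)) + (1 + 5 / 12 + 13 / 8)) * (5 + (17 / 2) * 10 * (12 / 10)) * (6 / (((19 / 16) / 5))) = 258940 / 19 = 13628.42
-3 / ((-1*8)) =3 / 8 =0.38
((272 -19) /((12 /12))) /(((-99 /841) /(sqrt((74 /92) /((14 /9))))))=-841 * sqrt(5957) /42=-1545.47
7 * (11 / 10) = 77 / 10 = 7.70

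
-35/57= -0.61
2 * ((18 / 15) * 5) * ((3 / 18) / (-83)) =-2 / 83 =-0.02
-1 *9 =-9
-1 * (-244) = 244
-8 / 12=-2 / 3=-0.67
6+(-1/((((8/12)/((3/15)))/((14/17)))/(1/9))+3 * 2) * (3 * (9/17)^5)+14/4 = 2472932309/241375690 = 10.25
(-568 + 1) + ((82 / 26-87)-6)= -656.85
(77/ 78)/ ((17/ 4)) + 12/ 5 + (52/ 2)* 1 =94916/ 3315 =28.63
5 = 5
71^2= 5041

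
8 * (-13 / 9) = -104 / 9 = -11.56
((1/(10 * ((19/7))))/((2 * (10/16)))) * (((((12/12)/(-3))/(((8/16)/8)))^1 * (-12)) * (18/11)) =16128/5225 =3.09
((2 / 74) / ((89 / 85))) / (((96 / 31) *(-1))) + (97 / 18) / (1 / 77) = 393518767 / 948384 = 414.94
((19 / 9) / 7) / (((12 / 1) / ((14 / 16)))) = 19 / 864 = 0.02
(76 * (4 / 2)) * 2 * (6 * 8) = 14592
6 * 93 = 558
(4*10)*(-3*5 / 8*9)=-675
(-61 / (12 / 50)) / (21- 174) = 1525 / 918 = 1.66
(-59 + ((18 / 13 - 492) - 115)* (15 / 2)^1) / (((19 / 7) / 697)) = -583669891 / 494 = -1181518.00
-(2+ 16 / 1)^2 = -324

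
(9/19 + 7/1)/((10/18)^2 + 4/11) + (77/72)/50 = 456355537/40971600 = 11.14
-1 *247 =-247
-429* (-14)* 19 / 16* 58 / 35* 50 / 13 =90915 / 2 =45457.50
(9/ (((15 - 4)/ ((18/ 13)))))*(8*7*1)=63.44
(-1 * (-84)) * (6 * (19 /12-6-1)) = -2730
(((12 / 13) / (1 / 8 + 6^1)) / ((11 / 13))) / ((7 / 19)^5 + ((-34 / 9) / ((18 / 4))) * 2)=-19254145824 / 180774184283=-0.11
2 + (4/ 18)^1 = 20/ 9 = 2.22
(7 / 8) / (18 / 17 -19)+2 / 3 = 4523 / 7320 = 0.62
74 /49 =1.51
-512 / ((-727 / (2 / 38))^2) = -512 / 190798969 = -0.00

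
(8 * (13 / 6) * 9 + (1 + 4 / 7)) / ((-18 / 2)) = -1103 / 63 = -17.51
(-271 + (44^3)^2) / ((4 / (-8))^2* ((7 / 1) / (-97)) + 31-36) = -938483223660 / 649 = -1446045028.75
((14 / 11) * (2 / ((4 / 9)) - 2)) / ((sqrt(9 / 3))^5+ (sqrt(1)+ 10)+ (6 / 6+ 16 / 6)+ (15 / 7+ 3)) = 305760 / 724823 - 138915 * sqrt(3) / 724823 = 0.09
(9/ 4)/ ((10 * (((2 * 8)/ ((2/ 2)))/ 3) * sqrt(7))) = 27 * sqrt(7)/ 4480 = 0.02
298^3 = 26463592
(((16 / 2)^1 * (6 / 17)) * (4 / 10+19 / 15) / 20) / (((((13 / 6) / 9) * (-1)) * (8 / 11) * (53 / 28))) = -8316 / 11713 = -0.71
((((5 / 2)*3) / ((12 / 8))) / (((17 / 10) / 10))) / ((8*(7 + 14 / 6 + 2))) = 375 / 1156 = 0.32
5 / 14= 0.36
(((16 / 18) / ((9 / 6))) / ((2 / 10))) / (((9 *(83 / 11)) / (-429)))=-125840 / 6723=-18.72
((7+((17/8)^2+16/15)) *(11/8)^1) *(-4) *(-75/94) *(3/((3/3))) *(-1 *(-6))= 127215/128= 993.87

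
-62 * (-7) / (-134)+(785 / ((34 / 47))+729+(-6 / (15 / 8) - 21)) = 20350607 / 11390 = 1786.71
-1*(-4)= 4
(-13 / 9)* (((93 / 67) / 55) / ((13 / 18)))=-186 / 3685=-0.05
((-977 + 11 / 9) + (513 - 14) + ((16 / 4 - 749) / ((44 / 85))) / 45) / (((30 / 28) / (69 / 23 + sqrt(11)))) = -1410283*sqrt(11) / 2970 - 1410283 / 990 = -2999.40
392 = 392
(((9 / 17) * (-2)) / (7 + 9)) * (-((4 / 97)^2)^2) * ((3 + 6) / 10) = 1296 / 7524988885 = 0.00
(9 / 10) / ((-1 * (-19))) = 9 / 190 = 0.05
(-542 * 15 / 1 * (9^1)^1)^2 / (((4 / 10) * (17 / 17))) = 13384622250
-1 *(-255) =255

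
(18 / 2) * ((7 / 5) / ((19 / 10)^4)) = 126000 / 130321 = 0.97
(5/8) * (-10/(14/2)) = -25/28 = -0.89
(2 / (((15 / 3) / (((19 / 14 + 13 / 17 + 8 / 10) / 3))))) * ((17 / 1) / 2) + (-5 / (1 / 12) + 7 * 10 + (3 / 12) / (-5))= 9283 / 700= 13.26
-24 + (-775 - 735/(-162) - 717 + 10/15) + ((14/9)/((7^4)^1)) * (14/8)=-1998782/1323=-1510.80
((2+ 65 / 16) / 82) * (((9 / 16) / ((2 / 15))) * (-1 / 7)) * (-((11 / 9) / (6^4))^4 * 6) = 7100885 / 33578159113538371584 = 0.00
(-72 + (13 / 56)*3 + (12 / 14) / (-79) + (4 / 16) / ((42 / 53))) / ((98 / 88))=-740377 / 11613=-63.75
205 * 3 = 615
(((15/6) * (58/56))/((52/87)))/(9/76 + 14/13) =239685/66136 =3.62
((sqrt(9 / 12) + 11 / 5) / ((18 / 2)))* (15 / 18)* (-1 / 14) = -11 / 756 - 5* sqrt(3) / 1512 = -0.02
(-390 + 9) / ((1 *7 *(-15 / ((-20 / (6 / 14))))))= -508 / 3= -169.33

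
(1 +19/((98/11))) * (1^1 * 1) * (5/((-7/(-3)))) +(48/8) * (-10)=-53.29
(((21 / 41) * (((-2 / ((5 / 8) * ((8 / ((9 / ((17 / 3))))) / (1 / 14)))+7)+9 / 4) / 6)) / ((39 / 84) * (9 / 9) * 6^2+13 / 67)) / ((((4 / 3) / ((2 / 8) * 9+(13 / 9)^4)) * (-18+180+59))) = 1780478653219 / 1709727889708800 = 0.00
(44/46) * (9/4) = 99/46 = 2.15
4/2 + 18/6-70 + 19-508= -554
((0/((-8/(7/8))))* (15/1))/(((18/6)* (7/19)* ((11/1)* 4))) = 0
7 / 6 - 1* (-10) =67 / 6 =11.17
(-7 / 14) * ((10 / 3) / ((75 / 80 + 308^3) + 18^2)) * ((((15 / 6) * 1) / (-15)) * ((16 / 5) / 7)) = 128 / 29452184433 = 0.00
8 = 8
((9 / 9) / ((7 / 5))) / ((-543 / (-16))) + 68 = 258548 / 3801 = 68.02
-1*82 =-82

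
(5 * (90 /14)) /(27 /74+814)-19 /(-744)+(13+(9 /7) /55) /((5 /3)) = 680028887449 /86308668600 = 7.88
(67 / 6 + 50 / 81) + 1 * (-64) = -52.22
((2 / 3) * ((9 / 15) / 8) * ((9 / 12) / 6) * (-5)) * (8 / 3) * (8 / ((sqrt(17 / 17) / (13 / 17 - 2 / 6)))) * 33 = -484 / 51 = -9.49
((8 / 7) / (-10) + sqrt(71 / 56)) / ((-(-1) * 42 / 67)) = -134 / 735 + 67 * sqrt(994) / 1176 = 1.61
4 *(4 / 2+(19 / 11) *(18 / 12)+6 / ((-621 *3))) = 125354 / 6831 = 18.35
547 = 547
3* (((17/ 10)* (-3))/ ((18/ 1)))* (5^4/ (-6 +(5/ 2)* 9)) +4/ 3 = -679/ 22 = -30.86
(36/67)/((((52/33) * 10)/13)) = 297/670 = 0.44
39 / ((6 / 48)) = 312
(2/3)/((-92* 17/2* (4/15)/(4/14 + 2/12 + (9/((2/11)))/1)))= -5245/32844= -0.16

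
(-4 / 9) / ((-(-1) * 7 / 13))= -52 / 63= -0.83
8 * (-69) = -552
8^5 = 32768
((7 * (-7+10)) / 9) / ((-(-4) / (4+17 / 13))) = 161 / 52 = 3.10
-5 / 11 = -0.45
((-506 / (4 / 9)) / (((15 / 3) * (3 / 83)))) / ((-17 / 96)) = 3023856 / 85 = 35574.78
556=556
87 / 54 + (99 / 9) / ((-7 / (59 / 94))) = 0.62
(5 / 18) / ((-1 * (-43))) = 5 / 774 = 0.01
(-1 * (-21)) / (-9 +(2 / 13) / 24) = -3276 / 1403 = -2.33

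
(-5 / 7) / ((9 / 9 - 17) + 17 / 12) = 0.05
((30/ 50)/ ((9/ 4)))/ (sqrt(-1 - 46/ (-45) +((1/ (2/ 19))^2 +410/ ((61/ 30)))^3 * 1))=1952 * sqrt(4958342872251836345)/ 81284309381177645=0.00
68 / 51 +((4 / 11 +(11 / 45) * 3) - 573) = -94144 / 165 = -570.57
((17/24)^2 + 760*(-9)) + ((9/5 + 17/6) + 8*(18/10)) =-19642939/2880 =-6820.46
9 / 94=0.10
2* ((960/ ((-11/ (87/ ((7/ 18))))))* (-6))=18040320/ 77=234289.87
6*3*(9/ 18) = 9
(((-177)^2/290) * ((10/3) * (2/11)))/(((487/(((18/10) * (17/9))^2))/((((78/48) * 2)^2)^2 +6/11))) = 952812250089/5468425600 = 174.24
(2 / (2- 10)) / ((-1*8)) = 1 / 32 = 0.03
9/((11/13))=117/11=10.64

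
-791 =-791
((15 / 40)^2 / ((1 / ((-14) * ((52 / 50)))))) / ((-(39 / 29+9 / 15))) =7917 / 7520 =1.05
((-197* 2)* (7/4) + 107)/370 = -233/148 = -1.57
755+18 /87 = 21901 /29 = 755.21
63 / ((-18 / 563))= -3941 / 2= -1970.50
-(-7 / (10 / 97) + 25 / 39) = 26231 / 390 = 67.26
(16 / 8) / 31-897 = -27805 / 31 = -896.94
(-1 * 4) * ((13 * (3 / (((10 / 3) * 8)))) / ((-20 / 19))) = 2223 / 400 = 5.56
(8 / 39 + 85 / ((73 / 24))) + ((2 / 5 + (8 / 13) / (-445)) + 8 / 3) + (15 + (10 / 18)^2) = 122418586 / 2631285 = 46.52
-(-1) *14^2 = 196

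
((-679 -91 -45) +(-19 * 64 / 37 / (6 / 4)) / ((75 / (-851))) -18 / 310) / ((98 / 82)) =-161991574 / 341775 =-473.97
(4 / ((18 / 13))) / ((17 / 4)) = 0.68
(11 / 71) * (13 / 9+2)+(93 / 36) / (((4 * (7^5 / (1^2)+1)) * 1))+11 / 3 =721809355 / 171844992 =4.20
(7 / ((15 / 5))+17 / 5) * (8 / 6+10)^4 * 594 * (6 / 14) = 2528347712 / 105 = 24079502.02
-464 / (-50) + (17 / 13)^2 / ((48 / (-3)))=620103 / 67600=9.17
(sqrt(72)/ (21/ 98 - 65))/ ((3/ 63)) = -1764 * sqrt(2)/ 907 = -2.75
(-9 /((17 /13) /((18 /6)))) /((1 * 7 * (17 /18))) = -6318 /2023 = -3.12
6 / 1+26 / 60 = 193 / 30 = 6.43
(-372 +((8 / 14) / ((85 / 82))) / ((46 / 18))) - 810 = -16172718 / 13685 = -1181.78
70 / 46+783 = 18044 / 23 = 784.52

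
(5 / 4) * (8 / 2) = 5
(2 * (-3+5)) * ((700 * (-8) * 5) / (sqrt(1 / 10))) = -112000 * sqrt(10) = -354175.10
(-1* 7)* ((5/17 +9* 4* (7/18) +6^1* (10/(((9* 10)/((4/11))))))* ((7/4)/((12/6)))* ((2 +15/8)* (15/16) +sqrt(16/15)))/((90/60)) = -276.94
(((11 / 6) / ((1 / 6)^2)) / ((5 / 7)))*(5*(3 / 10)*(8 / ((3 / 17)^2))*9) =1602216 / 5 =320443.20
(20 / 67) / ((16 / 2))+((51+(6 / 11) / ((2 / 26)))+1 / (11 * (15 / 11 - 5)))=1712883 / 29480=58.10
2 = 2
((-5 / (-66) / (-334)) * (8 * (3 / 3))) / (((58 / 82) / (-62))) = 25420 / 159819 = 0.16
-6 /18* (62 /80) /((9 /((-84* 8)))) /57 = 868 /2565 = 0.34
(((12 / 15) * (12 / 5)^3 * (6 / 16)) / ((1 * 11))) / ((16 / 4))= 648 / 6875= 0.09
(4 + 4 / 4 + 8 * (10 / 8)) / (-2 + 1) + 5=-10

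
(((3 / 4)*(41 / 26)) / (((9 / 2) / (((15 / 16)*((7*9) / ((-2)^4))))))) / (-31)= -12915 / 412672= -0.03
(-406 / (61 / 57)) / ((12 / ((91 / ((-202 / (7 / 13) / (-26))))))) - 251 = -5549731 / 12322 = -450.39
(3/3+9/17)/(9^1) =26/153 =0.17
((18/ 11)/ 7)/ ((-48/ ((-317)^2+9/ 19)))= -1431975/ 2926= -489.40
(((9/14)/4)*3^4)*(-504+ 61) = -322947/56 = -5766.91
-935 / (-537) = 935 / 537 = 1.74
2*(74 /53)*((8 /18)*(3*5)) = 2960 /159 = 18.62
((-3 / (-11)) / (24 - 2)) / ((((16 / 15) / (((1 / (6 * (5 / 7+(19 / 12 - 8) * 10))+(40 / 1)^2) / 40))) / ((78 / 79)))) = 115127811 / 250828160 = 0.46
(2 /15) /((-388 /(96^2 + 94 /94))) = -9217 /2910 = -3.17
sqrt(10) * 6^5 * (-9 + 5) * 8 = -248832 * sqrt(10) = -786875.87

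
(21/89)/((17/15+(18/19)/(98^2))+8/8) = 28739970/259857839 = 0.11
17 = 17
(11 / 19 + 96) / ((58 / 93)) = 170655 / 1102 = 154.86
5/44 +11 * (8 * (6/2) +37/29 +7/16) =1444231/5104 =282.96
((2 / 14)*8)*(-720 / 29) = -5760 / 203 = -28.37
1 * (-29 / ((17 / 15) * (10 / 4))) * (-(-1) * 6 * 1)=-1044 / 17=-61.41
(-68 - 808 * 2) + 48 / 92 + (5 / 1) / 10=-77417 / 46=-1682.98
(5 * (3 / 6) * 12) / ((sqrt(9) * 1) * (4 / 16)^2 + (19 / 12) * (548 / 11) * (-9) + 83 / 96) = -31680 / 748553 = -0.04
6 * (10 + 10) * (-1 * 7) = -840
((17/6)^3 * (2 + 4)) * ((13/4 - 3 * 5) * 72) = -230911/2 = -115455.50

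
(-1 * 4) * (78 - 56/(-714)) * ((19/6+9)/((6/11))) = -6966.33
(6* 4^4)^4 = 5566277615616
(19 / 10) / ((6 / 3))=19 / 20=0.95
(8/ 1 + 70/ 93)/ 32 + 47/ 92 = 26845/ 34224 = 0.78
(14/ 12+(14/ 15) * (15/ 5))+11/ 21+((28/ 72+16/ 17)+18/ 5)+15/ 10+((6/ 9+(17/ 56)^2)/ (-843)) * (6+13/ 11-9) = 204526961/ 18725840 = 10.92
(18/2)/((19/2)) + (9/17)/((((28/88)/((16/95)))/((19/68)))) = 197118/192185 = 1.03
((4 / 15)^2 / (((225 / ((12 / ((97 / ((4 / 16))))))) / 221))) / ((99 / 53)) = 187408 / 162050625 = 0.00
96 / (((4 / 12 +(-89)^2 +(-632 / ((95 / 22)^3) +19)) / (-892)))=-220256208000 / 20403341267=-10.80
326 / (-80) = -4.08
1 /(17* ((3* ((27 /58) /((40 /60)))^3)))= 1560896 /27103491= 0.06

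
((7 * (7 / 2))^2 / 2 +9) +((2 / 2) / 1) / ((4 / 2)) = 2477 / 8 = 309.62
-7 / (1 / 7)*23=-1127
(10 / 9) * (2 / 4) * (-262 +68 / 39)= -144.59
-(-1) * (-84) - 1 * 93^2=-8733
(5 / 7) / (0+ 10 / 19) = 19 / 14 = 1.36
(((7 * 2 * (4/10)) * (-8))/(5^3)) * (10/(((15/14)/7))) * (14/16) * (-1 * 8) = 307328/1875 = 163.91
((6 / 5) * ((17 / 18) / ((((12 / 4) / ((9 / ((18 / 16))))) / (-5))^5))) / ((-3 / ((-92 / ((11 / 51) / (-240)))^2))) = 5450449813504000000 / 3267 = 1668334806704621.98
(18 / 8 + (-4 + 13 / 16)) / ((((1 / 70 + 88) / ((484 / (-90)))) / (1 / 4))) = 4235 / 295728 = 0.01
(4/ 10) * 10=4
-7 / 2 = -3.50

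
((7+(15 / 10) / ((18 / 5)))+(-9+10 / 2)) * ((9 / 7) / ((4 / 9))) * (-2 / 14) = -1107 / 784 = -1.41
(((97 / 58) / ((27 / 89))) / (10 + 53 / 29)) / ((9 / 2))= 8633 / 83349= 0.10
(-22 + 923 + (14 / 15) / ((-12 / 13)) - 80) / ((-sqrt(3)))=-73799 * sqrt(3) / 270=-473.42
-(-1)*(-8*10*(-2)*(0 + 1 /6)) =80 /3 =26.67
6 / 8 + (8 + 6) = 59 / 4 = 14.75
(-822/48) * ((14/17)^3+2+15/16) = -37649655/628864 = -59.87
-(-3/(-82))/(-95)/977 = 3/7610830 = 0.00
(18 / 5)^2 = 324 / 25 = 12.96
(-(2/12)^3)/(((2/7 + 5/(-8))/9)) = 7/57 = 0.12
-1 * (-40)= 40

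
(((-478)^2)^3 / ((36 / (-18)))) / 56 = -745499569530244 / 7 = -106499938504320.57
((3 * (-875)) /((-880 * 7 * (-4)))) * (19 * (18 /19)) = -675 /352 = -1.92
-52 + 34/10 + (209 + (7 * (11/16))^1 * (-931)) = -345603/80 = -4320.04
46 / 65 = 0.71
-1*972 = -972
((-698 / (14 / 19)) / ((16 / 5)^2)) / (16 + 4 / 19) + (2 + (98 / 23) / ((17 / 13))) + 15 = 3140342581 / 215806976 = 14.55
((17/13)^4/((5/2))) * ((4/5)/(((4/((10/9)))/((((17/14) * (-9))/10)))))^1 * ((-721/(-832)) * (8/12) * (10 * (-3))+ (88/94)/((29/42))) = 918694334281/202428943600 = 4.54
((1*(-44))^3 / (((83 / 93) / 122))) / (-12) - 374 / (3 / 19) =241034618 / 249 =968010.51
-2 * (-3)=6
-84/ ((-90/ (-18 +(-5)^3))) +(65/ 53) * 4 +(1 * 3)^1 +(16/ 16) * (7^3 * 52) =17710.44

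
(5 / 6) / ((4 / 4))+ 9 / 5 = 79 / 30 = 2.63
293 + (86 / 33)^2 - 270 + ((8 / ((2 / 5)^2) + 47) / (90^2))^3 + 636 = 42813300413433433 / 64304361000000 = 665.79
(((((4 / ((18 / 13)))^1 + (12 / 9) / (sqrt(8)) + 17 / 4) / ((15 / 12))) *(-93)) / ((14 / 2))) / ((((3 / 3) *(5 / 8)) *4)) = -15934 / 525 - 248 *sqrt(2) / 175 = -32.35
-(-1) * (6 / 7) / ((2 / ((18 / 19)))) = 54 / 133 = 0.41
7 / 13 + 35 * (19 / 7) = 95.54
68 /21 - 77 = -1549 /21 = -73.76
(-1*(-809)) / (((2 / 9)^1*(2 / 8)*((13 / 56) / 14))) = 11416608 / 13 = 878200.62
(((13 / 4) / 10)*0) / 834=0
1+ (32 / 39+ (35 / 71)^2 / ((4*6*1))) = 2879213 / 1572792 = 1.83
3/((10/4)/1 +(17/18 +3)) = 27/58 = 0.47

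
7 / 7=1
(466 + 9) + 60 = 535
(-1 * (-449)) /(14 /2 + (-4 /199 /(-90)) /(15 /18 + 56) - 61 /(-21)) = 45.33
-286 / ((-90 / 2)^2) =-0.14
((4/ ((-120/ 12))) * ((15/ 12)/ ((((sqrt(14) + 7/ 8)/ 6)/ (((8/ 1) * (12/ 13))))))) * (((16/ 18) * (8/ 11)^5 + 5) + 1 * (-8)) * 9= -9414680832/ 253333223 + 75317446656 * sqrt(14)/ 1773332561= 121.75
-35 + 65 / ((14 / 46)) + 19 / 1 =1383 / 7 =197.57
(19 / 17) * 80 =1520 / 17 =89.41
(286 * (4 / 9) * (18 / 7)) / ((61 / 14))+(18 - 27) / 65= 296891 / 3965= 74.88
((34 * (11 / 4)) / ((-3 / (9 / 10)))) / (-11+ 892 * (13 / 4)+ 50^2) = -187 / 35920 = -0.01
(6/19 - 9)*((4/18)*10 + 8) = -88.77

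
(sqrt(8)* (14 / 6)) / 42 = sqrt(2) / 9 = 0.16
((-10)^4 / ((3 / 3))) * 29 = 290000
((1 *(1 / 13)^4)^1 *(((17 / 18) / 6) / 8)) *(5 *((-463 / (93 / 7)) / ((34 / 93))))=-16205 / 49353408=-0.00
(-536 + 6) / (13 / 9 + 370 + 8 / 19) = -90630 / 63589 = -1.43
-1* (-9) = 9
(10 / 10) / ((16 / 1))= 1 / 16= 0.06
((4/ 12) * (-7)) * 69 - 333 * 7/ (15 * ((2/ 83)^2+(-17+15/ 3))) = -61191767/ 413320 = -148.05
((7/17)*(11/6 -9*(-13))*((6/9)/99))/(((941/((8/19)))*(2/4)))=0.00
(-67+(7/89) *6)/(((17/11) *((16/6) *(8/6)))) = -586179/48416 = -12.11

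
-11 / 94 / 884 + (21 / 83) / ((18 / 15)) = 1453267 / 6896968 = 0.21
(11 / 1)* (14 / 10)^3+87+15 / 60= 58717 / 500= 117.43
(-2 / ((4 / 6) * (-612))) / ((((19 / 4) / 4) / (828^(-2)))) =0.00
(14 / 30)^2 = 0.22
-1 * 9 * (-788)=7092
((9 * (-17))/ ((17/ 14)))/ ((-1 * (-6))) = -21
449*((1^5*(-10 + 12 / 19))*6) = -479532 / 19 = -25238.53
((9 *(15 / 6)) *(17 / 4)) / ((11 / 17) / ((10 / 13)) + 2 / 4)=21675 / 304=71.30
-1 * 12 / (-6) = 2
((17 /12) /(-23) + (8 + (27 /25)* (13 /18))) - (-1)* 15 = 163657 /6900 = 23.72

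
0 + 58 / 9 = 58 / 9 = 6.44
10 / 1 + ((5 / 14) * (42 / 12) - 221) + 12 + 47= -603 / 4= -150.75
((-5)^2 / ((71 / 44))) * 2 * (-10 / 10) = -2200 / 71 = -30.99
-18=-18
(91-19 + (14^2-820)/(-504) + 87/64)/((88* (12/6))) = 100259/236544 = 0.42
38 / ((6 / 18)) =114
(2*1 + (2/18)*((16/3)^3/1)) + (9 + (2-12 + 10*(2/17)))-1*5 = 14.03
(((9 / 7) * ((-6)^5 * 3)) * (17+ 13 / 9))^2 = 14995853512704 / 49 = 306037826789.88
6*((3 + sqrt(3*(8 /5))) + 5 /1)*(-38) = -1824 - 456*sqrt(30) /5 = -2323.52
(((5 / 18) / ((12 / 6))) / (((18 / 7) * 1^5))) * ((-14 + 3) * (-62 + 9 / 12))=94325 / 2592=36.39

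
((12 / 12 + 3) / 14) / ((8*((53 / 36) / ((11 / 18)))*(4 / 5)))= 55 / 2968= 0.02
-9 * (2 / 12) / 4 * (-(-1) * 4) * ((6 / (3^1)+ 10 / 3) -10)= 7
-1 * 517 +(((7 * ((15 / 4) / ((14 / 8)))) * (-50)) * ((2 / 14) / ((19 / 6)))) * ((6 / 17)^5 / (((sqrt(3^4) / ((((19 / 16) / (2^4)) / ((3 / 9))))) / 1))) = -10277016091 / 19877998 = -517.00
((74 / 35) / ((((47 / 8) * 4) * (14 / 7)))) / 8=37 / 6580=0.01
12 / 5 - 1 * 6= -18 / 5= -3.60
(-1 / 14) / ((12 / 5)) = -5 / 168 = -0.03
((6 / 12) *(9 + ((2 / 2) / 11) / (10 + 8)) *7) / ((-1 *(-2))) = 12481 / 792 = 15.76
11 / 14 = 0.79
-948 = -948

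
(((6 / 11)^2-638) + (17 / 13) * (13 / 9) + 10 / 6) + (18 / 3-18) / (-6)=-688408 / 1089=-632.15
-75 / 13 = -5.77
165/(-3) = -55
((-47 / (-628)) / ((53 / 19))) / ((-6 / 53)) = -893 / 3768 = -0.24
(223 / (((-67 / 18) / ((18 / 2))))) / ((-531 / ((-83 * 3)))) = -999486 / 3953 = -252.84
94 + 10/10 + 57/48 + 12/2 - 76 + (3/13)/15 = 27251/1040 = 26.20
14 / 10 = 7 / 5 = 1.40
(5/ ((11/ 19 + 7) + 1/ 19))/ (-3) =-19/ 87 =-0.22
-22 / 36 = -11 / 18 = -0.61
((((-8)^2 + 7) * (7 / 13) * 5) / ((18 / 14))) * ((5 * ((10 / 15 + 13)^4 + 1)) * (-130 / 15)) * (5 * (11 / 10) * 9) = -2703553687450 / 243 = -11125735339.30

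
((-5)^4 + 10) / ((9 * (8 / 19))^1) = 12065 / 72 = 167.57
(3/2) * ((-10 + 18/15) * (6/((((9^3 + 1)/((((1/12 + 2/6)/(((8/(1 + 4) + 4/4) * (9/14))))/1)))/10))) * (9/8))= -1155/3796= -0.30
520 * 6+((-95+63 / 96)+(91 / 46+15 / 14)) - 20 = 15500853 / 5152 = 3008.71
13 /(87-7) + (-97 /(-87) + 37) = 266411 /6960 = 38.28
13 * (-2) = -26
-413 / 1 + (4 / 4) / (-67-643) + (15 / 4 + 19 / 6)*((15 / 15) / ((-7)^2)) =-86180449 / 208740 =-412.86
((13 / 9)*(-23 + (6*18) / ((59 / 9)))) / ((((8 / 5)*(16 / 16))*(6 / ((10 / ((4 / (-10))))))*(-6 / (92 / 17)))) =-14389375 / 649944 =-22.14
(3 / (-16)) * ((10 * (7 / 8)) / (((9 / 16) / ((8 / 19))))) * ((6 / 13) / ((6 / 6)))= -140 / 247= -0.57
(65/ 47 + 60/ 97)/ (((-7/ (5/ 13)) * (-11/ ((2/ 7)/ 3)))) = 91250/ 95834739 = 0.00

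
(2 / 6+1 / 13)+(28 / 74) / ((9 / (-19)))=-1682 / 4329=-0.39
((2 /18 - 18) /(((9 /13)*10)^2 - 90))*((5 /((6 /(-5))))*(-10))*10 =3401125 /19197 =177.17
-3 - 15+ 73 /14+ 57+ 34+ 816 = 12519 /14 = 894.21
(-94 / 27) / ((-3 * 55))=0.02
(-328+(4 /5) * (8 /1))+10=-1558 /5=-311.60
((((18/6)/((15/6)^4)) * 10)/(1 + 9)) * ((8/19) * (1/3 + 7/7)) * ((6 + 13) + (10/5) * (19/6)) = 2048/1875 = 1.09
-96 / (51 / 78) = -2496 / 17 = -146.82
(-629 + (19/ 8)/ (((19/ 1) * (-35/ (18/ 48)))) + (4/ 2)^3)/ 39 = -463681/ 29120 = -15.92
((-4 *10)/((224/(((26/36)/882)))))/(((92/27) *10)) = -13/3029376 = -0.00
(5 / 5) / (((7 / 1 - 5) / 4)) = 2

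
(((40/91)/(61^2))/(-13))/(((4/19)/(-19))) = 3610/4401943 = 0.00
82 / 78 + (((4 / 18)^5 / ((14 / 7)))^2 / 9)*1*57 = 142958223673 / 135984591639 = 1.05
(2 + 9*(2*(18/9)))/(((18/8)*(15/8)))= 1216/135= 9.01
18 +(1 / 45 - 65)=-2114 / 45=-46.98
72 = 72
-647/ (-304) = 647/ 304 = 2.13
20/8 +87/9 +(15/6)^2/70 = 12.26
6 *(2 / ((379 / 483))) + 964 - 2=370394 / 379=977.29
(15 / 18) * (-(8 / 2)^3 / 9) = -160 / 27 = -5.93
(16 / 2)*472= 3776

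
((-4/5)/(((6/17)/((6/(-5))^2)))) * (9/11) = -3672/1375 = -2.67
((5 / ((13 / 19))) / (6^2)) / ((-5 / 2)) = -19 / 234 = -0.08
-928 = -928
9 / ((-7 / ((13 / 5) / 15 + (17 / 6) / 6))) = -0.83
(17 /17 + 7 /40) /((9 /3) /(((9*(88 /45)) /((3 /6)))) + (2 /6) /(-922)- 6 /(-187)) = 24310374 /2419685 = 10.05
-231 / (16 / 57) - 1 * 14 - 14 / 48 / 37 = -1486415 / 1776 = -836.95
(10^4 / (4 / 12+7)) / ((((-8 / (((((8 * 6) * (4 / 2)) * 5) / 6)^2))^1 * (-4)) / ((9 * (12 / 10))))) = 32400000 / 11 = 2945454.55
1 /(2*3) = 1 /6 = 0.17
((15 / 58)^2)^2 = 0.00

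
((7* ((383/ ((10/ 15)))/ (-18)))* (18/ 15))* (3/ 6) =-2681/ 20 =-134.05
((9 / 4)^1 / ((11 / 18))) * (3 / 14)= 243 / 308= 0.79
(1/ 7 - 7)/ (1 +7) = -6/ 7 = -0.86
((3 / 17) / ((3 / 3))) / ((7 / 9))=27 / 119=0.23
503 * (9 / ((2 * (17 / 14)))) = 31689 / 17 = 1864.06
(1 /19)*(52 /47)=0.06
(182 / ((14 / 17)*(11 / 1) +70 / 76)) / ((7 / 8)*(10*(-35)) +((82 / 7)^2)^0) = -67184 / 1124541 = -0.06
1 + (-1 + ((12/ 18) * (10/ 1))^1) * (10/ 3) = 19.89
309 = 309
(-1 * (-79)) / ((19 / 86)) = 6794 / 19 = 357.58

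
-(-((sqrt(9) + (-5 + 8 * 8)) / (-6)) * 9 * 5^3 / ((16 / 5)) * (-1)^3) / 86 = 42.24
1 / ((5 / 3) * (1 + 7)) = 3 / 40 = 0.08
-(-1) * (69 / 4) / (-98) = -69 / 392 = -0.18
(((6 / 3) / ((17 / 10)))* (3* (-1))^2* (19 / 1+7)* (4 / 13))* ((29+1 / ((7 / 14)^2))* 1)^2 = 1568160 / 17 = 92244.71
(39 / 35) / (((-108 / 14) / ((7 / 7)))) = -13 / 90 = -0.14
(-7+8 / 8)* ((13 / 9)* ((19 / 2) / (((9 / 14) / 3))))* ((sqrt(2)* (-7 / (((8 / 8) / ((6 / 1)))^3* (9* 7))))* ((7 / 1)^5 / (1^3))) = 219178988.88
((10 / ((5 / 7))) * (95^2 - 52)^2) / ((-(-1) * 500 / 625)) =2818015515 / 2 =1409007757.50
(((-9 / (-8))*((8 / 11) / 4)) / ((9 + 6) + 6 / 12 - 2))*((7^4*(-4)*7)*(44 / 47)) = -134456 / 141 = -953.59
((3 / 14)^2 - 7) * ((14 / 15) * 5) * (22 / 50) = -14993 / 1050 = -14.28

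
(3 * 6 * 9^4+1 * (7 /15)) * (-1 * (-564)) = 333037676 /5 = 66607535.20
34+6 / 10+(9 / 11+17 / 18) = 35999 / 990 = 36.36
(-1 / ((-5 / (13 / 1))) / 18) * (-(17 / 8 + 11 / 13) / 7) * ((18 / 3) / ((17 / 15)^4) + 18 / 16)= -15605427 / 53453440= -0.29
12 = 12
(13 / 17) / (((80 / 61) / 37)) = 29341 / 1360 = 21.57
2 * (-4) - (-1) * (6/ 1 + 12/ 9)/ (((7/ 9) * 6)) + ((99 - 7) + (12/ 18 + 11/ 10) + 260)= 72941/ 210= 347.34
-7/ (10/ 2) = -7/ 5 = -1.40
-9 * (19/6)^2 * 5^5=-1128125/4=-282031.25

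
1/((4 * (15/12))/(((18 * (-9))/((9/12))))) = -216/5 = -43.20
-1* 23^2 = -529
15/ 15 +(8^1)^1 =9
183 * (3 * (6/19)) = 3294/19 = 173.37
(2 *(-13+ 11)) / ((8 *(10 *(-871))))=1 / 17420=0.00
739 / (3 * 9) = 739 / 27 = 27.37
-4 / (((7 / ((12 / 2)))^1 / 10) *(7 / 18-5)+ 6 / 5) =-864 / 143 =-6.04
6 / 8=3 / 4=0.75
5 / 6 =0.83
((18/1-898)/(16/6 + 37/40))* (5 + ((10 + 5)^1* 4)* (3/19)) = -29040000/8189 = -3546.22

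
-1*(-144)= 144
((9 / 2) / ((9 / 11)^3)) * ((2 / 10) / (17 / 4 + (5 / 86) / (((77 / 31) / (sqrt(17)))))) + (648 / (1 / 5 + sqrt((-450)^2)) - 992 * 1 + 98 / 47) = -7886196383472017716 / 7981263639052245 - 546460684 * sqrt(17) / 256494006189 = -988.10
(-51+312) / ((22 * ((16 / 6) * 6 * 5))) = 261 / 1760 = 0.15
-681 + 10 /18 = -6124 /9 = -680.44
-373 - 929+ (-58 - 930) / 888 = -289291 / 222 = -1303.11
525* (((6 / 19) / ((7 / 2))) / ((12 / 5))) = 19.74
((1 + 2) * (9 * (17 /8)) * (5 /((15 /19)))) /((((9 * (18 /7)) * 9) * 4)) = 2261 /5184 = 0.44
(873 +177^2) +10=32212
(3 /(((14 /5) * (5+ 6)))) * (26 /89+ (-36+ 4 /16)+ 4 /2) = -178665 /54824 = -3.26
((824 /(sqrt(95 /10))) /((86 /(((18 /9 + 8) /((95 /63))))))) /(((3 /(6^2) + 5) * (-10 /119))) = -48.26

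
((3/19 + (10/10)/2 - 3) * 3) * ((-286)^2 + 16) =-10921902/19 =-574836.95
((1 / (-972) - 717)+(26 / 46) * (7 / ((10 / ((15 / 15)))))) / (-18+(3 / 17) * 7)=1361736533 / 31857300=42.74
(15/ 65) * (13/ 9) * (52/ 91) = 4/ 21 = 0.19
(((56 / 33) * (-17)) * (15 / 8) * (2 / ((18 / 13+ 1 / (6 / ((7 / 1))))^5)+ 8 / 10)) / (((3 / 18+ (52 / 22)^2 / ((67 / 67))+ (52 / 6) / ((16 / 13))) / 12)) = -481490468152670592 / 11595941734319843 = -41.52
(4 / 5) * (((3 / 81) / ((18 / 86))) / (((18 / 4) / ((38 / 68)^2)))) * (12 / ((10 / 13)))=807196 / 5267025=0.15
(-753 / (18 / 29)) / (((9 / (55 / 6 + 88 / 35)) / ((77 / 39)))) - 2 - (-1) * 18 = -195398377 / 63180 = -3092.73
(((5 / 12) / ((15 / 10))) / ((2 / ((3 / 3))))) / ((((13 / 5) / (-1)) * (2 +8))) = -5 / 936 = -0.01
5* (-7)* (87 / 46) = -3045 / 46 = -66.20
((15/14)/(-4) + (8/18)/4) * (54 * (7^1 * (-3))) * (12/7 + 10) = 29151/14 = 2082.21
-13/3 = -4.33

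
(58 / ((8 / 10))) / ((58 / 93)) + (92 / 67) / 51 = 1589273 / 13668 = 116.28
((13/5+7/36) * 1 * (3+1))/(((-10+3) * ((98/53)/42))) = -26659/735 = -36.27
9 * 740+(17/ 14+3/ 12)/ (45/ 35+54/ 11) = 12707731/ 1908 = 6660.24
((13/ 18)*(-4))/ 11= -26/ 99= -0.26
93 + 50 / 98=4582 / 49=93.51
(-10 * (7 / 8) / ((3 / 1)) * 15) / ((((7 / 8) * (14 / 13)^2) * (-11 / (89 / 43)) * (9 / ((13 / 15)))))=977665 / 1251558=0.78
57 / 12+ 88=371 / 4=92.75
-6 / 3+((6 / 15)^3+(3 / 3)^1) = -117 / 125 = -0.94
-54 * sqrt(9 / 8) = -81 * sqrt(2) / 2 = -57.28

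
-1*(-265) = 265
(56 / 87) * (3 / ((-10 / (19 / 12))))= -133 / 435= -0.31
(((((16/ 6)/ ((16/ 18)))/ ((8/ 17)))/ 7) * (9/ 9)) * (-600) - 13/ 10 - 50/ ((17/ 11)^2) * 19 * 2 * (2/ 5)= -17517749/ 20230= -865.93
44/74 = 0.59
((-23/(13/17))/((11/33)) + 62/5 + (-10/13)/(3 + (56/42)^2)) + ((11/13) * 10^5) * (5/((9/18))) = 2364782013/2795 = 846075.85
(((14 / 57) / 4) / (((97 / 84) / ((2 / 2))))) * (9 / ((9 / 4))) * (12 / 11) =4704 / 20273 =0.23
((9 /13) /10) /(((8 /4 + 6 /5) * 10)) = 9 /4160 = 0.00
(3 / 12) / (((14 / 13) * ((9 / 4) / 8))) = 52 / 63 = 0.83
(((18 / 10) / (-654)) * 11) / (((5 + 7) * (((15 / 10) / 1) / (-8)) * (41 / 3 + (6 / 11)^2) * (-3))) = -2662 / 8287815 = -0.00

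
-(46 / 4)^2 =-529 / 4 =-132.25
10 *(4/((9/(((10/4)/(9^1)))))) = 100/81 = 1.23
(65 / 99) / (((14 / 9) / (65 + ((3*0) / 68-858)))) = -51545 / 154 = -334.71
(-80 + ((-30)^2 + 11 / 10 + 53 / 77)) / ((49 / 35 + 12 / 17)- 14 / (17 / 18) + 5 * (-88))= -10757209 / 5926074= -1.82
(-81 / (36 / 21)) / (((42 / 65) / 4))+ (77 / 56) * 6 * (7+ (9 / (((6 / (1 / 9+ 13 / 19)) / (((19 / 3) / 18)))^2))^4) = -3805349269041085760857 / 16210220612075905068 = -234.75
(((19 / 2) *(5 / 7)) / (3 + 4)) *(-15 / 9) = -1.62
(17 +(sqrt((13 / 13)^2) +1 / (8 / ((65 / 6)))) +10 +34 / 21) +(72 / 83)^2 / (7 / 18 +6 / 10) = 2179171469 / 68669552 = 31.73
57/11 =5.18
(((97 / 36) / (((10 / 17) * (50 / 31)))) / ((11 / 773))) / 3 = 39514987 / 594000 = 66.52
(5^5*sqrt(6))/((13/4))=12500*sqrt(6)/13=2355.28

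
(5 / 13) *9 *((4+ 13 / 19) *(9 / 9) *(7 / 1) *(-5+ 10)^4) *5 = 87609375 / 247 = 354693.83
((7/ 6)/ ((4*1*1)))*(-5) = -35/ 24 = -1.46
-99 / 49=-2.02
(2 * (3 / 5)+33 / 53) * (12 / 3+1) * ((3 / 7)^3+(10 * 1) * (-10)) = -2364837 / 2597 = -910.60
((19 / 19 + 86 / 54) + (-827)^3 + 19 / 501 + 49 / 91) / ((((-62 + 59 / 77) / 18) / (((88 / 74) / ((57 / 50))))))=2246536666000734800 / 12952969731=173437961.54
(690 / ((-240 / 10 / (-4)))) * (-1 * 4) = -460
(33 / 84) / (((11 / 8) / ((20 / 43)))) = 40 / 301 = 0.13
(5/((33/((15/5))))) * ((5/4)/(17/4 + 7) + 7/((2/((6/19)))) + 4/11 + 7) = 80695/20691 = 3.90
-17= -17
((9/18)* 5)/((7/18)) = 45/7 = 6.43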